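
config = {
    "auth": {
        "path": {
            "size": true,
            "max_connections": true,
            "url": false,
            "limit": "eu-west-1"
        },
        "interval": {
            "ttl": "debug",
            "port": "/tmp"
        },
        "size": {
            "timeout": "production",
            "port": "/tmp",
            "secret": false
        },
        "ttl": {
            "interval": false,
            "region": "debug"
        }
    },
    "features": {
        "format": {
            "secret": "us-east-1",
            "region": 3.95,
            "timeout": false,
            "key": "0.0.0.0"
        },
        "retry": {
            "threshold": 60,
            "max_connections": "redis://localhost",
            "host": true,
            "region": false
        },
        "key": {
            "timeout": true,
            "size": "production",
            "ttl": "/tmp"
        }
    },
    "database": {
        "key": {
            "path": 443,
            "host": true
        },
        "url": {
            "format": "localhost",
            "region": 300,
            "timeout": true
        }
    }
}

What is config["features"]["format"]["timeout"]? False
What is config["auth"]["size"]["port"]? "/tmp"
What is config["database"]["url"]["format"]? "localhost"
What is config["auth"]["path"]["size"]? True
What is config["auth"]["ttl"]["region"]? "debug"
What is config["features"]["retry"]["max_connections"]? "redis://localhost"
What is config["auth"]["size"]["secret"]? False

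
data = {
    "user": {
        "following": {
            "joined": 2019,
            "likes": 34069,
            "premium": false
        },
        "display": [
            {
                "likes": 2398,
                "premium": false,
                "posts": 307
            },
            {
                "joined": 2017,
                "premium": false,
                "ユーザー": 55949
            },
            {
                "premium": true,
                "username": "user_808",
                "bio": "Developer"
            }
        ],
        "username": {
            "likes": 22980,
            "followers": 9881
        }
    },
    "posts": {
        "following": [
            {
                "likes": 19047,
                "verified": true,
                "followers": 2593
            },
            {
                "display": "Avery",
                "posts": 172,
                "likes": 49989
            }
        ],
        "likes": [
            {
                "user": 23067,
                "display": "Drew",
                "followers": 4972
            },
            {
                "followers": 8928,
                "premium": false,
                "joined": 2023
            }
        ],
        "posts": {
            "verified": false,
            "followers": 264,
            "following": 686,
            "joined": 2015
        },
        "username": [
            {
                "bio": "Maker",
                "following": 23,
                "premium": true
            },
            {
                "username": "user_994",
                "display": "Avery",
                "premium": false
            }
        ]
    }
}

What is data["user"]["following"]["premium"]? False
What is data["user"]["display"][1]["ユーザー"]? 55949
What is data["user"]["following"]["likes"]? 34069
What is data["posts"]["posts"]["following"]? 686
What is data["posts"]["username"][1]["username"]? "user_994"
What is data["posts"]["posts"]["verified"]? False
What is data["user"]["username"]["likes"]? 22980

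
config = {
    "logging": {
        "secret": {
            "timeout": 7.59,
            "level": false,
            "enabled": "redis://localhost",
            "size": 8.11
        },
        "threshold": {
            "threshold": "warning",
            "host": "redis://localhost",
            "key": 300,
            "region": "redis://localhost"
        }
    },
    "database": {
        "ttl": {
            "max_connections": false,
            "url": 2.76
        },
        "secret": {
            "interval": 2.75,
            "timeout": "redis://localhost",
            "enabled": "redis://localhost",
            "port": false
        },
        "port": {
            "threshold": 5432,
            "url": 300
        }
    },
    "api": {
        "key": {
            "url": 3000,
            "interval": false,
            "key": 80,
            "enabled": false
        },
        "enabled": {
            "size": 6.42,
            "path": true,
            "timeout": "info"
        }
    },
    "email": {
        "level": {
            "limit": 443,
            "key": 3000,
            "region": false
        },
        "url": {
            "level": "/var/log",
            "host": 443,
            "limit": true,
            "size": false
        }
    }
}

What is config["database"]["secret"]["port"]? False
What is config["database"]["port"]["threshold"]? 5432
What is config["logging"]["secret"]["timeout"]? 7.59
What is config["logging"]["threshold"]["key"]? 300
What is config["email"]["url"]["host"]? 443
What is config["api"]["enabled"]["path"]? True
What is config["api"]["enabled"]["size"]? 6.42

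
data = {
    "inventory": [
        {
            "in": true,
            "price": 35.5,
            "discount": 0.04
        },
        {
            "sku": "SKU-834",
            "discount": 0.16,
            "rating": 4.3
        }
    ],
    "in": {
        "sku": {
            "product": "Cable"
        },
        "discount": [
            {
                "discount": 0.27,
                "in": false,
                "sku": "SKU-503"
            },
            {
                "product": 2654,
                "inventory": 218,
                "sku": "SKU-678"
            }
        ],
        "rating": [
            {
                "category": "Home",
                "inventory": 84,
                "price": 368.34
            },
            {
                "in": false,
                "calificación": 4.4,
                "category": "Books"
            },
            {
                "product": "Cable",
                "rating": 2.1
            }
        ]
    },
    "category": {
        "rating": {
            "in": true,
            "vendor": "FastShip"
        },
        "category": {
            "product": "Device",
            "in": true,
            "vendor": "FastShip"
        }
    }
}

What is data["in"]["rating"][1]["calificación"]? 4.4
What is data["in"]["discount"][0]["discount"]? 0.27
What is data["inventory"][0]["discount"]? 0.04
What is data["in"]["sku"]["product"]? "Cable"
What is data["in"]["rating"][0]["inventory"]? 84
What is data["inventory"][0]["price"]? 35.5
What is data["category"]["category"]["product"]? "Device"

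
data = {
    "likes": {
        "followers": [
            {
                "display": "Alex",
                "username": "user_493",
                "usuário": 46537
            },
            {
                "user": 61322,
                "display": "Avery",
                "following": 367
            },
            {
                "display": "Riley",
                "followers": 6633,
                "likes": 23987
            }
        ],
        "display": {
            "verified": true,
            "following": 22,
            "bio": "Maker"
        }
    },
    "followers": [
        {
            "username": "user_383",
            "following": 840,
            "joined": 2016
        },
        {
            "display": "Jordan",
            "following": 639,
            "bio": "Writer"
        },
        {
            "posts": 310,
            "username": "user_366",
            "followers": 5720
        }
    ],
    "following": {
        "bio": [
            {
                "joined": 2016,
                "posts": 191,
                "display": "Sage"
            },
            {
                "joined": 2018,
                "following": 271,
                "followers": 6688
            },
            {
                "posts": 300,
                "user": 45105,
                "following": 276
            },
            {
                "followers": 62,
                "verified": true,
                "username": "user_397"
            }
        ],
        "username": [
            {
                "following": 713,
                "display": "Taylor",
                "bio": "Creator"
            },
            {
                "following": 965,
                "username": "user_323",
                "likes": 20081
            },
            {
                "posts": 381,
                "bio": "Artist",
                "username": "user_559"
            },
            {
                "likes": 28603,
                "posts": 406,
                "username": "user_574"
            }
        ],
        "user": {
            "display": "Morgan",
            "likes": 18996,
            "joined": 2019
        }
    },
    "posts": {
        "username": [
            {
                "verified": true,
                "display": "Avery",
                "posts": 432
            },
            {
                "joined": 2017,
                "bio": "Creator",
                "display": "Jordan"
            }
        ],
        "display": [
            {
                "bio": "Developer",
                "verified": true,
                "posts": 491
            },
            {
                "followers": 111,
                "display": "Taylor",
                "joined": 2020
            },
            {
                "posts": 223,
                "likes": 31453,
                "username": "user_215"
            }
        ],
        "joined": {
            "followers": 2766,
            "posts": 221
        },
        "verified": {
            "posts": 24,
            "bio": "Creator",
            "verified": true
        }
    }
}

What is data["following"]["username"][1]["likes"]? 20081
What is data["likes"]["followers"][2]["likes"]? 23987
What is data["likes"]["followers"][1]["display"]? "Avery"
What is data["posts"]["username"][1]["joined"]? 2017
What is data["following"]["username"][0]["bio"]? "Creator"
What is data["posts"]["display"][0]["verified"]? True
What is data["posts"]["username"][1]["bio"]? "Creator"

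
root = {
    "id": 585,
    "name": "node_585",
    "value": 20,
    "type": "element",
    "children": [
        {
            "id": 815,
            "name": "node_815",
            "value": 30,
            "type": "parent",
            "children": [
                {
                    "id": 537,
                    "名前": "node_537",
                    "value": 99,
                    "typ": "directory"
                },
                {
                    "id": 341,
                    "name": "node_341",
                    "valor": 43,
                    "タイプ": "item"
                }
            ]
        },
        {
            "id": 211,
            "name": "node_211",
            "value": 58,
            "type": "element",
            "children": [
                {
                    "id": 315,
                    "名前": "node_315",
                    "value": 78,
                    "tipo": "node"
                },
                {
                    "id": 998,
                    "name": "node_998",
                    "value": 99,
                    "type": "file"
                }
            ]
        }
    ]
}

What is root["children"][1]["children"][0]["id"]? 315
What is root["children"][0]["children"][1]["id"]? 341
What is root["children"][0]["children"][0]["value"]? 99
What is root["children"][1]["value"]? 58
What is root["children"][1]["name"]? "node_211"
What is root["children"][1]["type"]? "element"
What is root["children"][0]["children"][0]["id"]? 537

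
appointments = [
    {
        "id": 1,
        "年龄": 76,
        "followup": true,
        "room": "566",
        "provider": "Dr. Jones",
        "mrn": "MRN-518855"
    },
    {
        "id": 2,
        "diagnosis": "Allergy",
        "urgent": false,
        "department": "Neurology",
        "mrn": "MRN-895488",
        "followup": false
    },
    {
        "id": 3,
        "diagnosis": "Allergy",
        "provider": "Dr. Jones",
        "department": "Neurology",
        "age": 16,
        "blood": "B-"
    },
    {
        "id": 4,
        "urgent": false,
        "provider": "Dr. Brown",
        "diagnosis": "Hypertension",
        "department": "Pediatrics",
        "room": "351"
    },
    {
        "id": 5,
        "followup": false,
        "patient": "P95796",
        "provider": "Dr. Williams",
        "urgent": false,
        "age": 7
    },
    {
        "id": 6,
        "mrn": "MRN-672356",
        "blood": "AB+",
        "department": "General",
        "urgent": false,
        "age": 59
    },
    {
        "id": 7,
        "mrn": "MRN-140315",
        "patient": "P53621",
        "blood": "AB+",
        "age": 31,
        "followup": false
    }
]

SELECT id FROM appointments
[1, 2, 3, 4, 5, 6, 7]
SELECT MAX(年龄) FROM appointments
76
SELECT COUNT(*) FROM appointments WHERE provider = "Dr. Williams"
1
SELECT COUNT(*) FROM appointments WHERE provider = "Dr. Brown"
1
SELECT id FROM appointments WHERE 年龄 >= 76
[1]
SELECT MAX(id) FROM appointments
7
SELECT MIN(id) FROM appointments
1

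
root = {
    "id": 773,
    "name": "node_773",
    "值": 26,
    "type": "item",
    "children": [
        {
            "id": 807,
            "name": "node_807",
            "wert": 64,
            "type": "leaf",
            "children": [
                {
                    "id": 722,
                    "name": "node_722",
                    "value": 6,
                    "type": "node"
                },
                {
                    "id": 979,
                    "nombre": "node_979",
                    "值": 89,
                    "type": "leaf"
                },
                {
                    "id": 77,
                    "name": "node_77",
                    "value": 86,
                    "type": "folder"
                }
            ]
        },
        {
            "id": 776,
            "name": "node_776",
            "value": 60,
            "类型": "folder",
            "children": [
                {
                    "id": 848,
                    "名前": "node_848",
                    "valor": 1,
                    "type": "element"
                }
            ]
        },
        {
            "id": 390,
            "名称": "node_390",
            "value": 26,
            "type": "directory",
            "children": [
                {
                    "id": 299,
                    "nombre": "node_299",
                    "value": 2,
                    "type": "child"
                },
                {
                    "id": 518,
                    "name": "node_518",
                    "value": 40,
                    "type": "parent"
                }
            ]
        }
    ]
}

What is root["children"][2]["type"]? "directory"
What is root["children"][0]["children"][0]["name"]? "node_722"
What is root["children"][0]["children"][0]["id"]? 722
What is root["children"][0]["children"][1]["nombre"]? "node_979"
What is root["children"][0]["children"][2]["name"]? "node_77"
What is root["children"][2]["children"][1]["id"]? 518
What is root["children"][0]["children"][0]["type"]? "node"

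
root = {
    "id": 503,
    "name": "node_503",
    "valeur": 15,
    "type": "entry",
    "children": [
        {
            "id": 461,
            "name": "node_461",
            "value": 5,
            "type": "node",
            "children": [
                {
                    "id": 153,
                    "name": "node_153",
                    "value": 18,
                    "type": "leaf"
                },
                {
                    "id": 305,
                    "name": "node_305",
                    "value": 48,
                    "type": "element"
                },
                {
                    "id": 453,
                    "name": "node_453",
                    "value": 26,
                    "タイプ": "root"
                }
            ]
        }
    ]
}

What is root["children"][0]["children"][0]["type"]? "leaf"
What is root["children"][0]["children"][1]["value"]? 48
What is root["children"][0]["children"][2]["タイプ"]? "root"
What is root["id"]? 503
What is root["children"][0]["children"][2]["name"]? "node_453"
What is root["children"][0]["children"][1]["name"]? "node_305"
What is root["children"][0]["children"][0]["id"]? 153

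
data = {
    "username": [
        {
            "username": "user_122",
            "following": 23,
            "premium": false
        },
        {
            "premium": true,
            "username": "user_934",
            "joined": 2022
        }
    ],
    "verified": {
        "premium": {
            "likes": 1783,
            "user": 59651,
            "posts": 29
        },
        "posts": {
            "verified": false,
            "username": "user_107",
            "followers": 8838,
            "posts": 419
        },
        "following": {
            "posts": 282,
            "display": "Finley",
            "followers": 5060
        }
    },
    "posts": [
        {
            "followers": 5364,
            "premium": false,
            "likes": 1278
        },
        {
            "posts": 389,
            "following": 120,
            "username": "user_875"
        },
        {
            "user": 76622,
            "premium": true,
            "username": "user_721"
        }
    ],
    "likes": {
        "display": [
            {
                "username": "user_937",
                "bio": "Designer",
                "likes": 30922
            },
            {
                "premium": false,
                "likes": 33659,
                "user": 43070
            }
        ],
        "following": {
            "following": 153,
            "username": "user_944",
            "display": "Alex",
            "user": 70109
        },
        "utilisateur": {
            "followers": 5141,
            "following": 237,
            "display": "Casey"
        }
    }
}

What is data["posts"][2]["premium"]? True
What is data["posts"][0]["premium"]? False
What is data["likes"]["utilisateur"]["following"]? 237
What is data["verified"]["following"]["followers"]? 5060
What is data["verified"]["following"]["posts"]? 282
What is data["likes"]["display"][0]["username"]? "user_937"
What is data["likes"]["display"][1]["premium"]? False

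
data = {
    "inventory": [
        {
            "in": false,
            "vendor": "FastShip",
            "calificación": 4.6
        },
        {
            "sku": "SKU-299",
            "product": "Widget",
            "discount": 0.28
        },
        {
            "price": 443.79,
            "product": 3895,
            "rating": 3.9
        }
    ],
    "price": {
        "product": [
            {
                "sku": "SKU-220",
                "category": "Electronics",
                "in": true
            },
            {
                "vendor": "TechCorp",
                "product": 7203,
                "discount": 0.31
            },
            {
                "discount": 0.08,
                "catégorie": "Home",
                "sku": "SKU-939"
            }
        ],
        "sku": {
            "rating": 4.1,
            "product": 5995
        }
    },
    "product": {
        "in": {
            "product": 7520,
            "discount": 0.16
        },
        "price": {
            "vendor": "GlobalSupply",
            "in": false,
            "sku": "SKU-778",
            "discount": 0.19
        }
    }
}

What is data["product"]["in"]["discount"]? 0.16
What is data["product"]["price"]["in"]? False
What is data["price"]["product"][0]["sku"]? "SKU-220"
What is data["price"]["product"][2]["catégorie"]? "Home"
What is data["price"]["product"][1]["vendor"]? "TechCorp"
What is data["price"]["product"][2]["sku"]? "SKU-939"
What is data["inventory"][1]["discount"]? 0.28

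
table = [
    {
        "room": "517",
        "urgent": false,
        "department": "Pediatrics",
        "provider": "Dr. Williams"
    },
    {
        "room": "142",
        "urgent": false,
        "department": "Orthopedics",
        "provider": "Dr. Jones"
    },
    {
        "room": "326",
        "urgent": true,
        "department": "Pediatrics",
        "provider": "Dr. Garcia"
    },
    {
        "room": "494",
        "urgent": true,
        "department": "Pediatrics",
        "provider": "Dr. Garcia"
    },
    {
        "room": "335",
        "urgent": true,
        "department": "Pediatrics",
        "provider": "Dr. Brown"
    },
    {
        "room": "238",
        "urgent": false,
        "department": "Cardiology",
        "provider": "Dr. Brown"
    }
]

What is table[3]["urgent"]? True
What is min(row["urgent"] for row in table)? False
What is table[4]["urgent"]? True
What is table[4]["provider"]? "Dr. Brown"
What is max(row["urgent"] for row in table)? True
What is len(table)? 6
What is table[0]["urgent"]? False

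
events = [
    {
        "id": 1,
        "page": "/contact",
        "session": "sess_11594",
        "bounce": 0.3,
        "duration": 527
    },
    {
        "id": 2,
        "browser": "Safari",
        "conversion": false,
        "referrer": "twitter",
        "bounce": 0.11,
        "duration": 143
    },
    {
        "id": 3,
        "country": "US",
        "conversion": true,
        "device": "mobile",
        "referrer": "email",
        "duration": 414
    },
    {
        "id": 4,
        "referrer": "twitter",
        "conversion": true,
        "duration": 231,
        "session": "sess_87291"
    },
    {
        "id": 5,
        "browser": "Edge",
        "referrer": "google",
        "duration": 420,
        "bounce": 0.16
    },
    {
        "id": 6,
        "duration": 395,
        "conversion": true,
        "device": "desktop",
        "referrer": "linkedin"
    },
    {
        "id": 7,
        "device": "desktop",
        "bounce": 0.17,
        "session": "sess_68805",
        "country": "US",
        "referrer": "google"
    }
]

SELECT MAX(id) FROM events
7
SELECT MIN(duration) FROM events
143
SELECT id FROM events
[1, 2, 3, 4, 5, 6, 7]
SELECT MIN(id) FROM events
1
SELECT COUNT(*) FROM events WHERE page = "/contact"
1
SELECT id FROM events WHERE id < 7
[1, 2, 3, 4, 5, 6]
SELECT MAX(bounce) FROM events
0.3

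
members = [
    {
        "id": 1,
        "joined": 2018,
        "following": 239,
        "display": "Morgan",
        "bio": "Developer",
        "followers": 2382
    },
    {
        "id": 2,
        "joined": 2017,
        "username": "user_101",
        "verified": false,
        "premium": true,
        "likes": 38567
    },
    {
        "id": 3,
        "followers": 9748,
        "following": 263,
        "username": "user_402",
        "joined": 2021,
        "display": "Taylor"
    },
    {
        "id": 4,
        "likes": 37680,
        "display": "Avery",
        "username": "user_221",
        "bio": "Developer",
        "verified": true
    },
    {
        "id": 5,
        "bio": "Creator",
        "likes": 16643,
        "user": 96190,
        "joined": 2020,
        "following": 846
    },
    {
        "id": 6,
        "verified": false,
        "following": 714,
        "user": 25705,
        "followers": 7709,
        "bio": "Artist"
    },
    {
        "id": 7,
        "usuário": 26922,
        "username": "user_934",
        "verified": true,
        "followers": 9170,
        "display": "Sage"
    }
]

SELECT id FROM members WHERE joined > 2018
[3, 5]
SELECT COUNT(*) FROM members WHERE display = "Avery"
1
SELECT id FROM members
[1, 2, 3, 4, 5, 6, 7]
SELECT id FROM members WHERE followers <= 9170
[1, 6, 7]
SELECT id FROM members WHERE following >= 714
[5, 6]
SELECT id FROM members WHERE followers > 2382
[3, 6, 7]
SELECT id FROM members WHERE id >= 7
[7]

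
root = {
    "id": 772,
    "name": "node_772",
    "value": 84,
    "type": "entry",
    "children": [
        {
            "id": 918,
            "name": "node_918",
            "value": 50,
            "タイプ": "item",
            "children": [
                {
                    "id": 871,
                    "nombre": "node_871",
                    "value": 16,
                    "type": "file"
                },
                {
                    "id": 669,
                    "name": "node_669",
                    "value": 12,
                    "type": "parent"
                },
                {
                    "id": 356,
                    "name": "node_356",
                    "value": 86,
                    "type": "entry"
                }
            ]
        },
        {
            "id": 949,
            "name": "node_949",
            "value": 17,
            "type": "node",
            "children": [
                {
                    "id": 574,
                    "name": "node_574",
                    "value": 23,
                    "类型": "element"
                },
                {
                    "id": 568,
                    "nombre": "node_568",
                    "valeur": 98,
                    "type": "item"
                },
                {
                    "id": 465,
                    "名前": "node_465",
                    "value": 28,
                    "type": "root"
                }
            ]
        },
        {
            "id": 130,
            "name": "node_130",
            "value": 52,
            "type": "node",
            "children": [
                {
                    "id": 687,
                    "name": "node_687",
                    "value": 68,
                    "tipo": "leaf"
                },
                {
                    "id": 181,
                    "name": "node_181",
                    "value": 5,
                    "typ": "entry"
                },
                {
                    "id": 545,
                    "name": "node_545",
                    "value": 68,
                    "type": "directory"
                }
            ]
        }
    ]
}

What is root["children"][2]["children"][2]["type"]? "directory"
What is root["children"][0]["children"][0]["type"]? "file"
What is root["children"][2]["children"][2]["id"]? 545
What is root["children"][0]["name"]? "node_918"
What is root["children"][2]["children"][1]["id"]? 181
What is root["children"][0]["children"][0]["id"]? 871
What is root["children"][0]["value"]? 50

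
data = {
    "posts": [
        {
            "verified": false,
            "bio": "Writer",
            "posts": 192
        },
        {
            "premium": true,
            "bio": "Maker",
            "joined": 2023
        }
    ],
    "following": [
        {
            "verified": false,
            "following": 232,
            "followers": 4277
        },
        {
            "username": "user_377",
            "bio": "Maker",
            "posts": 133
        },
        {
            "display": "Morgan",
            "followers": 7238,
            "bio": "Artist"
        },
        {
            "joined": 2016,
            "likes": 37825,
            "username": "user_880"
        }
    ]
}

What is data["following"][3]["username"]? "user_880"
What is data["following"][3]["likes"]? 37825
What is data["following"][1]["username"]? "user_377"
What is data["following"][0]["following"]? 232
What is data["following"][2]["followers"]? 7238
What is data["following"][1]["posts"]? 133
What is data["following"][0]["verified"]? False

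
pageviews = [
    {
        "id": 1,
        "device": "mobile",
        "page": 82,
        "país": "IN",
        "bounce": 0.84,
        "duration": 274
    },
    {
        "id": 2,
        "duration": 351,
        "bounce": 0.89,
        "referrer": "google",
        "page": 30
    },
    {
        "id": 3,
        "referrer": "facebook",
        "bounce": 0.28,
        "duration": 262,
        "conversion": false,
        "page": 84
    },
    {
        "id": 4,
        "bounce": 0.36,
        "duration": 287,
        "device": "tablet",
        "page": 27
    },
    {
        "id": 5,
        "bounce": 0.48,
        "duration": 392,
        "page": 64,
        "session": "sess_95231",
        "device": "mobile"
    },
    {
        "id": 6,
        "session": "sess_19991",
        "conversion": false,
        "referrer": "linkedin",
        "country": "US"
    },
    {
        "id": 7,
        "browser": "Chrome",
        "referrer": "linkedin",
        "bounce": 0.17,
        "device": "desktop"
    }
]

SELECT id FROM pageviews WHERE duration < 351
[1, 3, 4]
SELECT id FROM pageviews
[1, 2, 3, 4, 5, 6, 7]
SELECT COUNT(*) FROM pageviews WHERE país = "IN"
1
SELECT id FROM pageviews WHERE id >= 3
[3, 4, 5, 6, 7]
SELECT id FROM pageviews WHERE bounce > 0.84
[2]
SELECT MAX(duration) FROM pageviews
392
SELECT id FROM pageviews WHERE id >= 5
[5, 6, 7]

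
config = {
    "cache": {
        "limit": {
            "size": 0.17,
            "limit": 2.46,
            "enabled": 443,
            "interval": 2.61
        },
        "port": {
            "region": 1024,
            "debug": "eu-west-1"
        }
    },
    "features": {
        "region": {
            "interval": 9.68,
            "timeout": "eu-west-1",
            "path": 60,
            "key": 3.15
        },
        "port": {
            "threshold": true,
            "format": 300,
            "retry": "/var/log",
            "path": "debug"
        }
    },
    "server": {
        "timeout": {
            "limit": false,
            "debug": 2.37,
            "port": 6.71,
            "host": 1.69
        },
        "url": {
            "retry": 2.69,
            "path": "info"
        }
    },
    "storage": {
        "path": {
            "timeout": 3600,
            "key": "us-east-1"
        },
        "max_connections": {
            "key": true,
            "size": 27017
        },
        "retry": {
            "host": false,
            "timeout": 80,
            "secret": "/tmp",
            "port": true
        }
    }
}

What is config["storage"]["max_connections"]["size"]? 27017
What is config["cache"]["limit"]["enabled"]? 443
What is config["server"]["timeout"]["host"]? 1.69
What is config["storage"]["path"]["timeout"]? 3600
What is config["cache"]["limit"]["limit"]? 2.46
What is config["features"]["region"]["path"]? 60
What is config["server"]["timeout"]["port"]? 6.71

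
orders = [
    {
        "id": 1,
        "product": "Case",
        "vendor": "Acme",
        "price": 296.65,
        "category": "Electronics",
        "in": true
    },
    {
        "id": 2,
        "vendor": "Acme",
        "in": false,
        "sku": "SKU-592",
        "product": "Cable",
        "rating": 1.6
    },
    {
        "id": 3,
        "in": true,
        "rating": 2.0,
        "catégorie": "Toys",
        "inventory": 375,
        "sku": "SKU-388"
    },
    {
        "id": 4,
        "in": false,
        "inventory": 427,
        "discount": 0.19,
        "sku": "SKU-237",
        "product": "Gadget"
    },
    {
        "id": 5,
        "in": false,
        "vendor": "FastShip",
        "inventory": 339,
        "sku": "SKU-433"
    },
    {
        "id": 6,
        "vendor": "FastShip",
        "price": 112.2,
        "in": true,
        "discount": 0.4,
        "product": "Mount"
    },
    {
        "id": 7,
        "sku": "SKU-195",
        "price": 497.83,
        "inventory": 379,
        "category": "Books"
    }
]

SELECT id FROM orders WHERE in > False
[1, 3, 6]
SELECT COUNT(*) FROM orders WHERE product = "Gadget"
1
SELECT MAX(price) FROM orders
497.83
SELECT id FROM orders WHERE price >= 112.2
[1, 6, 7]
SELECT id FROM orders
[1, 2, 3, 4, 5, 6, 7]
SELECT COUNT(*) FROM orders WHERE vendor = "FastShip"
2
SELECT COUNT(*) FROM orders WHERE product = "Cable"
1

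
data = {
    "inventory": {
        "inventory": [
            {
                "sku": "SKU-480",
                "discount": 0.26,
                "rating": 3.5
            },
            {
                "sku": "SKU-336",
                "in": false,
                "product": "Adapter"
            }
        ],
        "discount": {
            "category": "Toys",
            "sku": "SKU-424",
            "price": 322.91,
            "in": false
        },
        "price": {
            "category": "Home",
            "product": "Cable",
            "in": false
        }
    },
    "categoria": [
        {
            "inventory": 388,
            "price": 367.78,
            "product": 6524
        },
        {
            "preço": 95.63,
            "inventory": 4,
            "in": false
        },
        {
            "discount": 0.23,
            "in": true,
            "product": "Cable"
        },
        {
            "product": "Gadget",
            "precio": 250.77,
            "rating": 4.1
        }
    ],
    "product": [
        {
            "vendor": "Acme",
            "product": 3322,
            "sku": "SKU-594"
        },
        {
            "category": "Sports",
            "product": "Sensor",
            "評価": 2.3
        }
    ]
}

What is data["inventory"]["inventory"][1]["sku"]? "SKU-336"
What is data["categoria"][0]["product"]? 6524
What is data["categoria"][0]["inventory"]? 388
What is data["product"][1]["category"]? "Sports"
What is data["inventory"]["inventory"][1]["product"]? "Adapter"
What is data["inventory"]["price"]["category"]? "Home"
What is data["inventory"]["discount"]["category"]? "Toys"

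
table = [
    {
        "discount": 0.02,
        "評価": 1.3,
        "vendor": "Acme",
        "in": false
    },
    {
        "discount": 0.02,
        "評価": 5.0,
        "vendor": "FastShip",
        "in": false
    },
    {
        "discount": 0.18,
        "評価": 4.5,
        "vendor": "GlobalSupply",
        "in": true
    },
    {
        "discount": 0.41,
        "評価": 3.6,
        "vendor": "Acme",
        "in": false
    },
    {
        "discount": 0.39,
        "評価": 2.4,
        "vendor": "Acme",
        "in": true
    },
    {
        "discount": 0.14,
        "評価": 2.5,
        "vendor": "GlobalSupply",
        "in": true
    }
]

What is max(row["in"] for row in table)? True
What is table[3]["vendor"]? "Acme"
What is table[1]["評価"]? 5.0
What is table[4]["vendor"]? "Acme"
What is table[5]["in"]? True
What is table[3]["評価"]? 3.6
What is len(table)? 6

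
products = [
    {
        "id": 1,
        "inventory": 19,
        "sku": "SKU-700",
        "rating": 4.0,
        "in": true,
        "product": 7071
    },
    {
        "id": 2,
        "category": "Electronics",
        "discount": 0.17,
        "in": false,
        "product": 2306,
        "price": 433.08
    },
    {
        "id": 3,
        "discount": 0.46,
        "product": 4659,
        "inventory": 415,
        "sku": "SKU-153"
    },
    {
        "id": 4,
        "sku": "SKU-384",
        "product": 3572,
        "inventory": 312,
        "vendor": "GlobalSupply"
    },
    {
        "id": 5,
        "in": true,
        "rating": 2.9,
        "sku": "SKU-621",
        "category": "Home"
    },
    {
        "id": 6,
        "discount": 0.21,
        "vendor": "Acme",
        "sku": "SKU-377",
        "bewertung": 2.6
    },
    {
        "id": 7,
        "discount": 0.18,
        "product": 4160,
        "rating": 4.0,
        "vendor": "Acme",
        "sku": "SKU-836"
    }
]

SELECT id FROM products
[1, 2, 3, 4, 5, 6, 7]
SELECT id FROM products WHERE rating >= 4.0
[1, 7]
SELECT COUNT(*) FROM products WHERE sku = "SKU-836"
1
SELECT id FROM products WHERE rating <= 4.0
[1, 5, 7]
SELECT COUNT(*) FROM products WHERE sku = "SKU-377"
1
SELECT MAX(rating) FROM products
4.0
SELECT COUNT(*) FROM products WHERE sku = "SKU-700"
1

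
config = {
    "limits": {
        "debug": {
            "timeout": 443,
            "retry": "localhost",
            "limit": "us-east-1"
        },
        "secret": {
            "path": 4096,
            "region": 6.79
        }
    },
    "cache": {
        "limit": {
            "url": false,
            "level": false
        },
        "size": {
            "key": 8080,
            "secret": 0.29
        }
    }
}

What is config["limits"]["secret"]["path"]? 4096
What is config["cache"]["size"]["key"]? 8080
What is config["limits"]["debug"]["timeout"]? 443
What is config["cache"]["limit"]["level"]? False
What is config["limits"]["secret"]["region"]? 6.79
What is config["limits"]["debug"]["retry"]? "localhost"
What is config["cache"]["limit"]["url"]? False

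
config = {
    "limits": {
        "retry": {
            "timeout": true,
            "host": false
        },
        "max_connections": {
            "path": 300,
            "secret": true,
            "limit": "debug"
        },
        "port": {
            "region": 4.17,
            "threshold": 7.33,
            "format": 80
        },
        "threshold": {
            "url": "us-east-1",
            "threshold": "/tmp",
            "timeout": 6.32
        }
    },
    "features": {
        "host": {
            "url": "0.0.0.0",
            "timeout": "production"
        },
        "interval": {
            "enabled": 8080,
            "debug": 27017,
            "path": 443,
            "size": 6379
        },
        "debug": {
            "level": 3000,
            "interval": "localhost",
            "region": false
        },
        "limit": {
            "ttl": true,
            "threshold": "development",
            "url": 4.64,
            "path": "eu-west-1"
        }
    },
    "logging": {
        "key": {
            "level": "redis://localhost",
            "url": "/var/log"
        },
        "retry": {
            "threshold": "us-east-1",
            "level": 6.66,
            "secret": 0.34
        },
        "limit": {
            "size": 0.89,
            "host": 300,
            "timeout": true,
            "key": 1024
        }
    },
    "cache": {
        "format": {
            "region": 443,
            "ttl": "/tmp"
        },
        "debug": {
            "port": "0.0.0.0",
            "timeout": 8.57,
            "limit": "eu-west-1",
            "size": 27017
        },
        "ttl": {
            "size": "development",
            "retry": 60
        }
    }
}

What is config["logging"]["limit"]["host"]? 300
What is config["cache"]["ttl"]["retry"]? 60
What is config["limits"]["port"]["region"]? 4.17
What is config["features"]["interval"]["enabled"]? 8080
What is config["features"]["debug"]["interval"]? "localhost"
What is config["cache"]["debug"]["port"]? "0.0.0.0"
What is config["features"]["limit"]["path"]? "eu-west-1"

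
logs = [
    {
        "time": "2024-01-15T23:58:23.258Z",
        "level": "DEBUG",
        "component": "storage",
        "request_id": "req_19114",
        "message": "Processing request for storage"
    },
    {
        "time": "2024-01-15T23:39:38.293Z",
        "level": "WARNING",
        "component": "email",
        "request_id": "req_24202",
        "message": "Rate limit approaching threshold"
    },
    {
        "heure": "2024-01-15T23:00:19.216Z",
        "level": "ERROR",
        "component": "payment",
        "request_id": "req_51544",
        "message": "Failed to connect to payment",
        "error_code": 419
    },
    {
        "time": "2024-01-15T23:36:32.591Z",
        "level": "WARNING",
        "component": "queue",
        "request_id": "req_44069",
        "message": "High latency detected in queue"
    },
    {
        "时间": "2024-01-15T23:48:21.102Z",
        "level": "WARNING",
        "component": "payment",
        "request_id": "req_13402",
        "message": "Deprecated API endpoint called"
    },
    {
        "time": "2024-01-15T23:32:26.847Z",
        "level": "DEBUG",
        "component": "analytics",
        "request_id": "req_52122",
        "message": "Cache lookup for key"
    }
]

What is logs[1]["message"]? "Rate limit approaching threshold"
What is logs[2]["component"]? "payment"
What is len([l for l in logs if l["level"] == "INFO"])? 0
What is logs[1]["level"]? "WARNING"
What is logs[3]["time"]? "2024-01-15T23:36:32.591Z"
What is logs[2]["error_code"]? 419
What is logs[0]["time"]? "2024-01-15T23:58:23.258Z"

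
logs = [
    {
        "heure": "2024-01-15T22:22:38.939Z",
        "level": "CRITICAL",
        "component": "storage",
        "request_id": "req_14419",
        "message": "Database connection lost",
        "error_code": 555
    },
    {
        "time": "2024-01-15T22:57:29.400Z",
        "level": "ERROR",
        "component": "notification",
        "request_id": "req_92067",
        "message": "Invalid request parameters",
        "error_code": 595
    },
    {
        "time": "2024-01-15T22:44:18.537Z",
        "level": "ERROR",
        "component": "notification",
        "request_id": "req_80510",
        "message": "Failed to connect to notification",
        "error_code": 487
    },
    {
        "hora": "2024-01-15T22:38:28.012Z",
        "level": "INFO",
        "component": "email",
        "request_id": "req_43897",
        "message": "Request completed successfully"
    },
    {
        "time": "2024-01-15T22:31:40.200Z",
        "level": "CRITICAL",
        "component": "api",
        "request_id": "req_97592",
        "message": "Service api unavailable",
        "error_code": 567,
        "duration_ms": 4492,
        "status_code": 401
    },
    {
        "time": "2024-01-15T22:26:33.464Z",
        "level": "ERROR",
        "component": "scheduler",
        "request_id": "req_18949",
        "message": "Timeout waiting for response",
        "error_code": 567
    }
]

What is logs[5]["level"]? "ERROR"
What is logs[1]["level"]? "ERROR"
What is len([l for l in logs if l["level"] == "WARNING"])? 0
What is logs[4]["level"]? "CRITICAL"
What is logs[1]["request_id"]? "req_92067"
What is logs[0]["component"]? "storage"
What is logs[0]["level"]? "CRITICAL"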